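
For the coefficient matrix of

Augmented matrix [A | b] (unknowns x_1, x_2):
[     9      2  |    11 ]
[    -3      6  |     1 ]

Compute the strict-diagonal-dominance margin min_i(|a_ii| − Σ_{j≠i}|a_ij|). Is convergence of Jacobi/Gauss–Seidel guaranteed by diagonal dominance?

row 1: |9| − (2) = 7
row 2: |6| − (3) = 3
minimum over rows = 3 → strictly diagonally dominant (convergence guaranteed)

3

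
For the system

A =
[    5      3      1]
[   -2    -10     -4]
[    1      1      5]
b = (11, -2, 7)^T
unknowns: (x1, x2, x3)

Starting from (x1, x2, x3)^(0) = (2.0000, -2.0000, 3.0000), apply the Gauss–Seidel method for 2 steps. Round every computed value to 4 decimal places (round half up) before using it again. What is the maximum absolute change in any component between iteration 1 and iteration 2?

0.7181

Iteration 1:
  x1 = (11 - (3)·-2.0000 - (1)·3.0000) / (5) = 2.8000
  x2 = (-2 - (-2)·2.8000 - (-4)·3.0000) / (-10) = -1.5600
  x3 = (7 - (1)·2.8000 - (1)·-1.5600) / (5) = 1.1520
Iteration 2:
  x1 = (11 - (3)·-1.5600 - (1)·1.1520) / (5) = 2.9056
  x2 = (-2 - (-2)·2.9056 - (-4)·1.1520) / (-10) = -0.8419
  x3 = (7 - (1)·2.9056 - (1)·-0.8419) / (5) = 0.9873
Change: (0.1056, 0.7181, -0.1647) → max |·| = 0.7181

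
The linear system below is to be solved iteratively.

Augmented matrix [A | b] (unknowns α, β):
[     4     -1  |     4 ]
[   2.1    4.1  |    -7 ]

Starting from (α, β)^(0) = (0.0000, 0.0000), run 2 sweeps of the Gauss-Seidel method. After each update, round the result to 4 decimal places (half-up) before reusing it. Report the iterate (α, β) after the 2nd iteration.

(0.4451, -1.9353)

Iteration 1:
  α = (4 - (-1)·0.0000) / (4) = 1.0000
  β = (-7 - (2.1)·1.0000) / (4.1) = -2.2195
Iteration 2:
  α = (4 - (-1)·-2.2195) / (4) = 0.4451
  β = (-7 - (2.1)·0.4451) / (4.1) = -1.9353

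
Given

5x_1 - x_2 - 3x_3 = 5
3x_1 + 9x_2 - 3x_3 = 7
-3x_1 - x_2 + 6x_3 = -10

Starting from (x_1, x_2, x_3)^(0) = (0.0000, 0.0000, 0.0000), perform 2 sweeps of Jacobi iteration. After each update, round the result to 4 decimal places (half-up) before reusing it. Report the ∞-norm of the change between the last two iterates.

Iteration 1:
  x_1 = (5 - (-1)·0.0000 - (-3)·0.0000) / (5) = 1.0000
  x_2 = (7 - (3)·0.0000 - (-3)·0.0000) / (9) = 0.7778
  x_3 = (-10 - (-3)·0.0000 - (-1)·0.0000) / (6) = -1.6667
Iteration 2:
  x_1 = (5 - (-1)·0.7778 - (-3)·-1.6667) / (5) = 0.1555
  x_2 = (7 - (3)·1.0000 - (-3)·-1.6667) / (9) = -0.1111
  x_3 = (-10 - (-3)·1.0000 - (-1)·0.7778) / (6) = -1.0370
Change: (-0.8445, -0.8889, 0.6297) → max |·| = 0.8889

0.8889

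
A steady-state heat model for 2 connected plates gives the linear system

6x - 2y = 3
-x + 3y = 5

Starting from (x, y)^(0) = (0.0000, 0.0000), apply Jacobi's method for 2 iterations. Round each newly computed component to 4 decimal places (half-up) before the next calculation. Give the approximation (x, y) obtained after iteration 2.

Iteration 1:
  x = (3 - (-2)·0.0000) / (6) = 0.5000
  y = (5 - (-1)·0.0000) / (3) = 1.6667
Iteration 2:
  x = (3 - (-2)·1.6667) / (6) = 1.0556
  y = (5 - (-1)·0.5000) / (3) = 1.8333

(1.0556, 1.8333)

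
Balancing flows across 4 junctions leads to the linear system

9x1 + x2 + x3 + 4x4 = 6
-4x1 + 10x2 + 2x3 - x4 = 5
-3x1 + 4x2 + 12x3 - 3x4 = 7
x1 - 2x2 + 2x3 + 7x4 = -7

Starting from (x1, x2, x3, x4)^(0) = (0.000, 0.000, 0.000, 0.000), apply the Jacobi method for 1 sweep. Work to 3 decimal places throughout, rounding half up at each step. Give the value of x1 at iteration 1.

0.667

Iteration 1:
  x1 = (6 - (1)·0.000 - (1)·0.000 - (4)·0.000) / (9) = 0.667
  x2 = (5 - (-4)·0.000 - (2)·0.000 - (-1)·0.000) / (10) = 0.500
  x3 = (7 - (-3)·0.000 - (4)·0.000 - (-3)·0.000) / (12) = 0.583
  x4 = (-7 - (1)·0.000 - (-2)·0.000 - (2)·0.000) / (7) = -1.000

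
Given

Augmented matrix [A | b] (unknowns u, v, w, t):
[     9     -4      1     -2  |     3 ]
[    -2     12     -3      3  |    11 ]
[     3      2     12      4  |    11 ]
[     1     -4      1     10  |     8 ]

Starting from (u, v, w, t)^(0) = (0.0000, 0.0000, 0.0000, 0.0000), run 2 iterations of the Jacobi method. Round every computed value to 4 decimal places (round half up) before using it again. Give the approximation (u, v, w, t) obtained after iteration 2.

Iteration 1:
  u = (3 - (-4)·0.0000 - (1)·0.0000 - (-2)·0.0000) / (9) = 0.3333
  v = (11 - (-2)·0.0000 - (-3)·0.0000 - (3)·0.0000) / (12) = 0.9167
  w = (11 - (3)·0.0000 - (2)·0.0000 - (4)·0.0000) / (12) = 0.9167
  t = (8 - (1)·0.0000 - (-4)·0.0000 - (1)·0.0000) / (10) = 0.8000
Iteration 2:
  u = (3 - (-4)·0.9167 - (1)·0.9167 - (-2)·0.8000) / (9) = 0.8167
  v = (11 - (-2)·0.3333 - (-3)·0.9167 - (3)·0.8000) / (12) = 1.0014
  w = (11 - (3)·0.3333 - (2)·0.9167 - (4)·0.8000) / (12) = 0.4139
  t = (8 - (1)·0.3333 - (-4)·0.9167 - (1)·0.9167) / (10) = 1.0417

(0.8167, 1.0014, 0.4139, 1.0417)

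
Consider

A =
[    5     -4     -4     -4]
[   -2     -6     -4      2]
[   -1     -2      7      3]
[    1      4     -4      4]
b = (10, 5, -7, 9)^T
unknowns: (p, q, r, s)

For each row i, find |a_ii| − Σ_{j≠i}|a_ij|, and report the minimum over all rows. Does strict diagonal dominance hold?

row 1: |5| − (4+4+4) = -7
row 2: |-6| − (2+4+2) = -2
row 3: |7| − (1+2+3) = 1
row 4: |4| − (1+4+4) = -5
minimum over rows = -7 → not strictly diagonally dominant

-7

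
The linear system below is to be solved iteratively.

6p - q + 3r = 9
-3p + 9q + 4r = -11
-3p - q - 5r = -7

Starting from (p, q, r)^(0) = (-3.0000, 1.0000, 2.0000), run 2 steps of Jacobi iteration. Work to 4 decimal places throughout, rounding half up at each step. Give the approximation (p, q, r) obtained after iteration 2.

(-0.5185, -2.3333, 1.6222)

Iteration 1:
  p = (9 - (-1)·1.0000 - (3)·2.0000) / (6) = 0.6667
  q = (-11 - (-3)·-3.0000 - (4)·2.0000) / (9) = -3.1111
  r = (-7 - (-3)·-3.0000 - (-1)·1.0000) / (-5) = 3.0000
Iteration 2:
  p = (9 - (-1)·-3.1111 - (3)·3.0000) / (6) = -0.5185
  q = (-11 - (-3)·0.6667 - (4)·3.0000) / (9) = -2.3333
  r = (-7 - (-3)·0.6667 - (-1)·-3.1111) / (-5) = 1.6222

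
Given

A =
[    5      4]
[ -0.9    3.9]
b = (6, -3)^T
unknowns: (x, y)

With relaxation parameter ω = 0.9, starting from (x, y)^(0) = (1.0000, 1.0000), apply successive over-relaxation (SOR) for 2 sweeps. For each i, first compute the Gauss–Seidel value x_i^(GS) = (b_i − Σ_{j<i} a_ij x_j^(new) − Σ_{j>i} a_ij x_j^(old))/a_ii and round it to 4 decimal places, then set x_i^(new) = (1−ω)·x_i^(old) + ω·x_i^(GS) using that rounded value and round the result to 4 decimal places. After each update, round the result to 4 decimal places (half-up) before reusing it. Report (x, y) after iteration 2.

Iteration 1:
  x: GS value = (6 - (4)·1.0000) / (5) = 0.4000;  x ← (1−ω)·1.0000 + ω·0.4000 = 0.4600
  y: GS value = (-3 - (-0.9)·0.4600) / (3.9) = -0.6631;  y ← (1−ω)·1.0000 + ω·-0.6631 = -0.4968
Iteration 2:
  x: GS value = (6 - (4)·-0.4968) / (5) = 1.5974;  x ← (1−ω)·0.4600 + ω·1.5974 = 1.4837
  y: GS value = (-3 - (-0.9)·1.4837) / (3.9) = -0.4268;  y ← (1−ω)·-0.4968 + ω·-0.4268 = -0.4338

(1.4837, -0.4338)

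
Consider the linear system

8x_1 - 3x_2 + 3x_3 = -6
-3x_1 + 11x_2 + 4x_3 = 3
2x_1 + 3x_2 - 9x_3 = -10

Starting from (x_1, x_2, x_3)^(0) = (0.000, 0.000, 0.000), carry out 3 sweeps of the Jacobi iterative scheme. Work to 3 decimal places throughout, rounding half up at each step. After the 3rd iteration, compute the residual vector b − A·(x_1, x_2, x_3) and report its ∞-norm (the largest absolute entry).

Iteration 1:
  x_1 = (-6 - (-3)·0.000 - (3)·0.000) / (8) = -0.750
  x_2 = (3 - (-3)·0.000 - (4)·0.000) / (11) = 0.273
  x_3 = (-10 - (2)·0.000 - (3)·0.000) / (-9) = 1.111
Iteration 2:
  x_1 = (-6 - (-3)·0.273 - (3)·1.111) / (8) = -1.064
  x_2 = (3 - (-3)·-0.750 - (4)·1.111) / (11) = -0.336
  x_3 = (-10 - (2)·-0.750 - (3)·0.273) / (-9) = 1.035
Iteration 3:
  x_1 = (-6 - (-3)·-0.336 - (3)·1.035) / (8) = -1.264
  x_2 = (3 - (-3)·-1.064 - (4)·1.035) / (11) = -0.394
  x_3 = (-10 - (2)·-1.064 - (3)·-0.336) / (-9) = 0.763
Residual b − A·x = (0.641, 0.490, 0.577); ∞-norm = 0.641

0.641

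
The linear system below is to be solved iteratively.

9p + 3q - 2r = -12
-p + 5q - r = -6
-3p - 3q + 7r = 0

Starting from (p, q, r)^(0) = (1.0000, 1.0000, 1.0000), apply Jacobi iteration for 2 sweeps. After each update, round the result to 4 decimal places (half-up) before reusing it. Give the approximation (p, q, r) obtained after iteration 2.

(-0.8762, -1.3175, -0.9619)

Iteration 1:
  p = (-12 - (3)·1.0000 - (-2)·1.0000) / (9) = -1.4444
  q = (-6 - (-1)·1.0000 - (-1)·1.0000) / (5) = -0.8000
  r = (0 - (-3)·1.0000 - (-3)·1.0000) / (7) = 0.8571
Iteration 2:
  p = (-12 - (3)·-0.8000 - (-2)·0.8571) / (9) = -0.8762
  q = (-6 - (-1)·-1.4444 - (-1)·0.8571) / (5) = -1.3175
  r = (0 - (-3)·-1.4444 - (-3)·-0.8000) / (7) = -0.9619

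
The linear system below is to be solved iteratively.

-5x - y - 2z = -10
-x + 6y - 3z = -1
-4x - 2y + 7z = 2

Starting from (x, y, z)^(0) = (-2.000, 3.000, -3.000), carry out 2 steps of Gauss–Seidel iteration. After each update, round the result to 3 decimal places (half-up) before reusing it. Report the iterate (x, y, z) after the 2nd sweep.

(1.679, 0.823, 1.480)

Iteration 1:
  x = (-10 - (-1)·3.000 - (-2)·-3.000) / (-5) = 2.600
  y = (-1 - (-1)·2.600 - (-3)·-3.000) / (6) = -1.233
  z = (2 - (-4)·2.600 - (-2)·-1.233) / (7) = 1.419
Iteration 2:
  x = (-10 - (-1)·-1.233 - (-2)·1.419) / (-5) = 1.679
  y = (-1 - (-1)·1.679 - (-3)·1.419) / (6) = 0.823
  z = (2 - (-4)·1.679 - (-2)·0.823) / (7) = 1.480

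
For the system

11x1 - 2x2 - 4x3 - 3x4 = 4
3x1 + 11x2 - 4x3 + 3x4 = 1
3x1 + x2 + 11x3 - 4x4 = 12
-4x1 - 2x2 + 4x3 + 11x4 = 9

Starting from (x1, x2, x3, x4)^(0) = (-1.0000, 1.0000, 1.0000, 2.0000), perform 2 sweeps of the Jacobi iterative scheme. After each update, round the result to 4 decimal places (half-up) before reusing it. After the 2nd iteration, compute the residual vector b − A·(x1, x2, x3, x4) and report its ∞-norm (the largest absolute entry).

5.2641

Iteration 1:
  x1 = (4 - (-2)·1.0000 - (-4)·1.0000 - (-3)·2.0000) / (11) = 1.4545
  x2 = (1 - (3)·-1.0000 - (-4)·1.0000 - (3)·2.0000) / (11) = 0.1818
  x3 = (12 - (3)·-1.0000 - (1)·1.0000 - (-4)·2.0000) / (11) = 2.0000
  x4 = (9 - (-4)·-1.0000 - (-2)·1.0000 - (4)·1.0000) / (11) = 0.2727
Iteration 2:
  x1 = (4 - (-2)·0.1818 - (-4)·2.0000 - (-3)·0.2727) / (11) = 1.1983
  x2 = (1 - (3)·1.4545 - (-4)·2.0000 - (3)·0.2727) / (11) = 0.3471
  x3 = (12 - (3)·1.4545 - (1)·0.1818 - (-4)·0.2727) / (11) = 0.7769
  x4 = (9 - (-4)·1.4545 - (-2)·0.1818 - (4)·2.0000) / (11) = 0.6529
Residual b − A·x = (-3.4208, -5.2641, 2.1237, 4.1979); ∞-norm = 5.2641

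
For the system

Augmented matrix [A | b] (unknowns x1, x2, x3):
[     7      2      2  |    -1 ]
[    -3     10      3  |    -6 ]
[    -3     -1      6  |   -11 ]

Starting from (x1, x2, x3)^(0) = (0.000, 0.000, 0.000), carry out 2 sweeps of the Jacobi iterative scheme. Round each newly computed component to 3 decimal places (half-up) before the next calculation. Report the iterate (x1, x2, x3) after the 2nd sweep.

(0.552, -0.093, -2.005)

Iteration 1:
  x1 = (-1 - (2)·0.000 - (2)·0.000) / (7) = -0.143
  x2 = (-6 - (-3)·0.000 - (3)·0.000) / (10) = -0.600
  x3 = (-11 - (-3)·0.000 - (-1)·0.000) / (6) = -1.833
Iteration 2:
  x1 = (-1 - (2)·-0.600 - (2)·-1.833) / (7) = 0.552
  x2 = (-6 - (-3)·-0.143 - (3)·-1.833) / (10) = -0.093
  x3 = (-11 - (-3)·-0.143 - (-1)·-0.600) / (6) = -2.005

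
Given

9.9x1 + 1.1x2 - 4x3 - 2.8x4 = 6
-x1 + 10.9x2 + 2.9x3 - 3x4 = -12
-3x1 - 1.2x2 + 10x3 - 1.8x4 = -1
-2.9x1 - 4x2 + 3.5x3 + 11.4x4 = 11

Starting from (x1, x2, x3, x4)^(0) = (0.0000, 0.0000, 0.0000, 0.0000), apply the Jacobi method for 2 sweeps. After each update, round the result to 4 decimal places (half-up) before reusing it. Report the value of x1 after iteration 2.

Iteration 1:
  x1 = (6 - (1.1)·0.0000 - (-4)·0.0000 - (-2.8)·0.0000) / (9.9) = 0.6061
  x2 = (-12 - (-1)·0.0000 - (2.9)·0.0000 - (-3)·0.0000) / (10.9) = -1.1009
  x3 = (-1 - (-3)·0.0000 - (-1.2)·0.0000 - (-1.8)·0.0000) / (10) = -0.1000
  x4 = (11 - (-2.9)·0.0000 - (-4)·0.0000 - (3.5)·0.0000) / (11.4) = 0.9649
Iteration 2:
  x1 = (6 - (1.1)·-1.1009 - (-4)·-0.1000 - (-2.8)·0.9649) / (9.9) = 0.9609
  x2 = (-12 - (-1)·0.6061 - (2.9)·-0.1000 - (-3)·0.9649) / (10.9) = -0.7531
  x3 = (-1 - (-3)·0.6061 - (-1.2)·-1.1009 - (-1.8)·0.9649) / (10) = 0.1234
  x4 = (11 - (-2.9)·0.6061 - (-4)·-1.1009 - (3.5)·-0.1000) / (11.4) = 0.7635

0.9609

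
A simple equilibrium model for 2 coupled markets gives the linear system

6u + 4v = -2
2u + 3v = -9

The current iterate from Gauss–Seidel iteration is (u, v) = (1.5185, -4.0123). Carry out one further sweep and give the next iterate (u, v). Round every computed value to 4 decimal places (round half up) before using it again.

(2.3415, -4.5610)

One sweep:
  u = (-2 - (4)·-4.0123) / (6) = 2.3415
  v = (-9 - (2)·2.3415) / (3) = -4.5610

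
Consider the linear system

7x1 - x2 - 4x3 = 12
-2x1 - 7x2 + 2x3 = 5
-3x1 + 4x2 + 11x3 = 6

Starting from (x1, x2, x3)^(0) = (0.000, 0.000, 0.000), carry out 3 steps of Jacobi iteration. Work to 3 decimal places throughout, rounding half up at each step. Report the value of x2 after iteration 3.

-0.900

Iteration 1:
  x1 = (12 - (-1)·0.000 - (-4)·0.000) / (7) = 1.714
  x2 = (5 - (-2)·0.000 - (2)·0.000) / (-7) = -0.714
  x3 = (6 - (-3)·0.000 - (4)·0.000) / (11) = 0.545
Iteration 2:
  x1 = (12 - (-1)·-0.714 - (-4)·0.545) / (7) = 1.924
  x2 = (5 - (-2)·1.714 - (2)·0.545) / (-7) = -1.048
  x3 = (6 - (-3)·1.714 - (4)·-0.714) / (11) = 1.273
Iteration 3:
  x1 = (12 - (-1)·-1.048 - (-4)·1.273) / (7) = 2.292
  x2 = (5 - (-2)·1.924 - (2)·1.273) / (-7) = -0.900
  x3 = (6 - (-3)·1.924 - (4)·-1.048) / (11) = 1.451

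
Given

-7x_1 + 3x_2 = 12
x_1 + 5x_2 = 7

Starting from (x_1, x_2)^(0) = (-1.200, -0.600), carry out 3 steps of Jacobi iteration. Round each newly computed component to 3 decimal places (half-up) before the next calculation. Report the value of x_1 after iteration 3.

Iteration 1:
  x_1 = (12 - (3)·-0.600) / (-7) = -1.971
  x_2 = (7 - (1)·-1.200) / (5) = 1.640
Iteration 2:
  x_1 = (12 - (3)·1.640) / (-7) = -1.011
  x_2 = (7 - (1)·-1.971) / (5) = 1.794
Iteration 3:
  x_1 = (12 - (3)·1.794) / (-7) = -0.945
  x_2 = (7 - (1)·-1.011) / (5) = 1.602

-0.945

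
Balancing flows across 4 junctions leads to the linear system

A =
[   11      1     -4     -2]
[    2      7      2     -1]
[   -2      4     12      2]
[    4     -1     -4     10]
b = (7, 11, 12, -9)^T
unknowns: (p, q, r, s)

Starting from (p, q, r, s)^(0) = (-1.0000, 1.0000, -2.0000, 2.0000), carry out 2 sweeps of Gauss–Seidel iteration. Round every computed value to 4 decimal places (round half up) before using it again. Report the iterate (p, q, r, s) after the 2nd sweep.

Iteration 1:
  p = (7 - (1)·1.0000 - (-4)·-2.0000 - (-2)·2.0000) / (11) = 0.1818
  q = (11 - (2)·0.1818 - (2)·-2.0000 - (-1)·2.0000) / (7) = 2.3766
  r = (12 - (-2)·0.1818 - (4)·2.3766 - (2)·2.0000) / (12) = -0.0952
  s = (-9 - (4)·0.1818 - (-1)·2.3766 - (-4)·-0.0952) / (10) = -0.7731
Iteration 2:
  p = (7 - (1)·2.3766 - (-4)·-0.0952 - (-2)·-0.7731) / (11) = 0.2451
  q = (11 - (2)·0.2451 - (2)·-0.0952 - (-1)·-0.7731) / (7) = 1.4182
  r = (12 - (-2)·0.2451 - (4)·1.4182 - (2)·-0.7731) / (12) = 0.6970
  s = (-9 - (4)·0.2451 - (-1)·1.4182 - (-4)·0.6970) / (10) = -0.5774

(0.2451, 1.4182, 0.6970, -0.5774)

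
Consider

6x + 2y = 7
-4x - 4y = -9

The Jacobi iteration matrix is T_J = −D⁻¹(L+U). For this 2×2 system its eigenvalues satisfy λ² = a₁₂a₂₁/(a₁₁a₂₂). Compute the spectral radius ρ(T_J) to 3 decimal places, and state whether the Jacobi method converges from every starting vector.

a₁₂a₂₁/(a₁₁a₂₂) = (2)·(-4) / ((6)·(-4)) = 0.333333
ρ = √|0.333333| = √0.333333 = 0.577
ρ < 1, so Jacobi converges

0.577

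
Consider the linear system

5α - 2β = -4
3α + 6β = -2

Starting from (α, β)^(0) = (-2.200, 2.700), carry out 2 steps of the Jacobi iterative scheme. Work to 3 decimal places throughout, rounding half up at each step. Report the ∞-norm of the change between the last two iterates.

1.240

Iteration 1:
  α = (-4 - (-2)·2.700) / (5) = 0.280
  β = (-2 - (3)·-2.200) / (6) = 0.767
Iteration 2:
  α = (-4 - (-2)·0.767) / (5) = -0.493
  β = (-2 - (3)·0.280) / (6) = -0.473
Change: (-0.773, -1.240) → max |·| = 1.240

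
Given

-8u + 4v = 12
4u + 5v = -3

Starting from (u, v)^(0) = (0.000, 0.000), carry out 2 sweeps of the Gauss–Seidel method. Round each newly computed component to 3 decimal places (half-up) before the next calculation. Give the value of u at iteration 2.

Iteration 1:
  u = (12 - (4)·0.000) / (-8) = -1.500
  v = (-3 - (4)·-1.500) / (5) = 0.600
Iteration 2:
  u = (12 - (4)·0.600) / (-8) = -1.200
  v = (-3 - (4)·-1.200) / (5) = 0.360

-1.200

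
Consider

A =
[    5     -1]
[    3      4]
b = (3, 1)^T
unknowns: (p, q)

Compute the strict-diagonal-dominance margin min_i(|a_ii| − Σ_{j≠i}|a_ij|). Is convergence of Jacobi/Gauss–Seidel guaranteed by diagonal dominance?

row 1: |5| − (1) = 4
row 2: |4| − (3) = 1
minimum over rows = 1 → strictly diagonally dominant (convergence guaranteed)

1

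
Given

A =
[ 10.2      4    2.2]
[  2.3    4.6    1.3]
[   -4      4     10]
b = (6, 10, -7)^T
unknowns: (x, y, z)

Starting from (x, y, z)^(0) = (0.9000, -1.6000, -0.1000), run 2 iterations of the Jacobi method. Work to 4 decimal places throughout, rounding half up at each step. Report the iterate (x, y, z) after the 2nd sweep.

(-0.1636, 1.4705, -0.9060)

Iteration 1:
  x = (6 - (4)·-1.6000 - (2.2)·-0.1000) / (10.2) = 1.2373
  y = (10 - (2.3)·0.9000 - (1.3)·-0.1000) / (4.6) = 1.7522
  z = (-7 - (-4)·0.9000 - (4)·-1.6000) / (10) = 0.3000
Iteration 2:
  x = (6 - (4)·1.7522 - (2.2)·0.3000) / (10.2) = -0.1636
  y = (10 - (2.3)·1.2373 - (1.3)·0.3000) / (4.6) = 1.4705
  z = (-7 - (-4)·1.2373 - (4)·1.7522) / (10) = -0.9060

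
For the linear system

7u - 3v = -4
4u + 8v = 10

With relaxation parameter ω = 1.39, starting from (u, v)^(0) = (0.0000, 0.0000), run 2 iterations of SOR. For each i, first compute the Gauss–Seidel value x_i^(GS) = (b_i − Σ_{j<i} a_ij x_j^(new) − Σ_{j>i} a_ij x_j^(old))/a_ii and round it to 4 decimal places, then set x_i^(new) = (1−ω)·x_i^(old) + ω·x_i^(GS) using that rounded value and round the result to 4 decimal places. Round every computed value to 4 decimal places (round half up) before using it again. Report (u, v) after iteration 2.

(0.8794, 0.2334)

Iteration 1:
  u: GS value = (-4 - (-3)·0.0000) / (7) = -0.5714;  u ← (1−ω)·0.0000 + ω·-0.5714 = -0.7942
  v: GS value = (10 - (4)·-0.7942) / (8) = 1.6471;  v ← (1−ω)·0.0000 + ω·1.6471 = 2.2895
Iteration 2:
  u: GS value = (-4 - (-3)·2.2895) / (7) = 0.4098;  u ← (1−ω)·-0.7942 + ω·0.4098 = 0.8794
  v: GS value = (10 - (4)·0.8794) / (8) = 0.8103;  v ← (1−ω)·2.2895 + ω·0.8103 = 0.2334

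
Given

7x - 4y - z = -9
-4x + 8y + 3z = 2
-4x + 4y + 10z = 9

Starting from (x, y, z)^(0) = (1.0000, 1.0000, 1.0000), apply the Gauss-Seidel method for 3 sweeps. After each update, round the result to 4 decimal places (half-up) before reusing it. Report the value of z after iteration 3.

0.5708

Iteration 1:
  x = (-9 - (-4)·1.0000 - (-1)·1.0000) / (7) = -0.5714
  y = (2 - (-4)·-0.5714 - (3)·1.0000) / (8) = -0.4107
  z = (9 - (-4)·-0.5714 - (4)·-0.4107) / (10) = 0.8357
Iteration 2:
  x = (-9 - (-4)·-0.4107 - (-1)·0.8357) / (7) = -1.4010
  y = (2 - (-4)·-1.4010 - (3)·0.8357) / (8) = -0.7639
  z = (9 - (-4)·-1.4010 - (4)·-0.7639) / (10) = 0.6452
Iteration 3:
  x = (-9 - (-4)·-0.7639 - (-1)·0.6452) / (7) = -1.6301
  y = (2 - (-4)·-1.6301 - (3)·0.6452) / (8) = -0.8070
  z = (9 - (-4)·-1.6301 - (4)·-0.8070) / (10) = 0.5708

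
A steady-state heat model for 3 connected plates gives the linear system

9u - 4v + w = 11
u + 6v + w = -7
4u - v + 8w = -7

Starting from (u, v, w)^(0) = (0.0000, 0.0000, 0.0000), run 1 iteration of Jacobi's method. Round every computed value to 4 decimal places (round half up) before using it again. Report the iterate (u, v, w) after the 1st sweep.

Iteration 1:
  u = (11 - (-4)·0.0000 - (1)·0.0000) / (9) = 1.2222
  v = (-7 - (1)·0.0000 - (1)·0.0000) / (6) = -1.1667
  w = (-7 - (4)·0.0000 - (-1)·0.0000) / (8) = -0.8750

(1.2222, -1.1667, -0.8750)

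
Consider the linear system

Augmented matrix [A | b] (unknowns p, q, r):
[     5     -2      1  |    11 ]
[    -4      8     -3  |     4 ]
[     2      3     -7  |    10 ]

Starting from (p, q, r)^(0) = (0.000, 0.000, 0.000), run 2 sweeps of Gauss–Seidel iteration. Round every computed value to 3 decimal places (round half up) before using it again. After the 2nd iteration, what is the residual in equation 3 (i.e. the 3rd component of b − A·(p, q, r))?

0.000

Iteration 1:
  p = (11 - (-2)·0.000 - (1)·0.000) / (5) = 2.200
  q = (4 - (-4)·2.200 - (-3)·0.000) / (8) = 1.600
  r = (10 - (2)·2.200 - (3)·1.600) / (-7) = -0.114
Iteration 2:
  p = (11 - (-2)·1.600 - (1)·-0.114) / (5) = 2.863
  q = (4 - (-4)·2.863 - (-3)·-0.114) / (8) = 1.889
  r = (10 - (2)·2.863 - (3)·1.889) / (-7) = 0.199
Residual b − A·x = (0.264, 0.937, 0.000)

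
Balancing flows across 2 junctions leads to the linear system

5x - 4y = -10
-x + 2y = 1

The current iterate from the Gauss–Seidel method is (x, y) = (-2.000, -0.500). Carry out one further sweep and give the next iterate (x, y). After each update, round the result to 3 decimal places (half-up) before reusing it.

One sweep:
  x = (-10 - (-4)·-0.500) / (5) = -2.400
  y = (1 - (-1)·-2.400) / (2) = -0.700

(-2.400, -0.700)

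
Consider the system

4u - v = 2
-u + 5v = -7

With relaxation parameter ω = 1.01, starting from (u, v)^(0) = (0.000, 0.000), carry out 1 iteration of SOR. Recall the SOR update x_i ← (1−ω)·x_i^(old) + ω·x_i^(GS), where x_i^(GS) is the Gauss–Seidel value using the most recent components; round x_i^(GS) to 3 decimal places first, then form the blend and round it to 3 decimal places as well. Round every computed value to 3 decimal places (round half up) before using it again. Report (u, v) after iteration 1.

Iteration 1:
  u: GS value = (2 - (-1)·0.000) / (4) = 0.500;  u ← (1−ω)·0.000 + ω·0.500 = 0.505
  v: GS value = (-7 - (-1)·0.505) / (5) = -1.299;  v ← (1−ω)·0.000 + ω·-1.299 = -1.312

(0.505, -1.312)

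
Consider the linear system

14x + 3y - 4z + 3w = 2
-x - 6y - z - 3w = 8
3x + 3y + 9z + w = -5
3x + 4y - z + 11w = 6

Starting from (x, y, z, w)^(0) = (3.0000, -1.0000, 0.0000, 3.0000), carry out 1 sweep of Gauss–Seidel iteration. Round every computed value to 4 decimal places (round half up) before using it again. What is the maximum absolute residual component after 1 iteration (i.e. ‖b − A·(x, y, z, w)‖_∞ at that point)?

9.9507

Iteration 1:
  x = (2 - (3)·-1.0000 - (-4)·0.0000 - (3)·3.0000) / (14) = -0.2857
  y = (8 - (-1)·-0.2857 - (-1)·0.0000 - (-3)·3.0000) / (-6) = -2.7857
  z = (-5 - (3)·-0.2857 - (3)·-2.7857 - (1)·3.0000) / (9) = 0.1349
  w = (6 - (3)·-0.2857 - (4)·-2.7857 - (-1)·0.1349) / (11) = 1.6486
Residual b − A·x = (9.9507, -3.9192, 1.3515, 0.0002); ∞-norm = 9.9507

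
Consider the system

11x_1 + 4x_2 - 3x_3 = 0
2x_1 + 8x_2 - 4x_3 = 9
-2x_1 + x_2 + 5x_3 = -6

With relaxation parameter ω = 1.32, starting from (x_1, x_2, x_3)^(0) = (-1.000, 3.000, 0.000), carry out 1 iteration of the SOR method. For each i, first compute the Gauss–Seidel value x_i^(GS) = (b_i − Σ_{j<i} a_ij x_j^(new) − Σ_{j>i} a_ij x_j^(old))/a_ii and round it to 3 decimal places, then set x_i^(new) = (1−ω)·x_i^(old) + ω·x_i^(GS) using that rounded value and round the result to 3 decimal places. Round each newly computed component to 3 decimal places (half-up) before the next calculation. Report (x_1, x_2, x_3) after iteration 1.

Iteration 1:
  x_1: GS value = (0 - (4)·3.000 - (-3)·0.000) / (11) = -1.091;  x_1 ← (1−ω)·-1.000 + ω·-1.091 = -1.120
  x_2: GS value = (9 - (2)·-1.120 - (-4)·0.000) / (8) = 1.405;  x_2 ← (1−ω)·3.000 + ω·1.405 = 0.895
  x_3: GS value = (-6 - (-2)·-1.120 - (1)·0.895) / (5) = -1.827;  x_3 ← (1−ω)·0.000 + ω·-1.827 = -2.412

(-1.120, 0.895, -2.412)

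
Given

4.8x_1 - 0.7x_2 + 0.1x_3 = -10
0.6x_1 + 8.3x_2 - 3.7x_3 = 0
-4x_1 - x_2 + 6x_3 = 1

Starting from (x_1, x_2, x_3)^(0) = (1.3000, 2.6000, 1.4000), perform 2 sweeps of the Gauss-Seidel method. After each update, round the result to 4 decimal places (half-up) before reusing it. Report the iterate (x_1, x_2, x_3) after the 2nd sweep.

Iteration 1:
  x_1 = (-10 - (-0.7)·2.6000 - (0.1)·1.4000) / (4.8) = -1.7333
  x_2 = (0 - (0.6)·-1.7333 - (-3.7)·1.4000) / (8.3) = 0.7494
  x_3 = (1 - (-4)·-1.7333 - (-1)·0.7494) / (6) = -0.8640
Iteration 2:
  x_1 = (-10 - (-0.7)·0.7494 - (0.1)·-0.8640) / (4.8) = -1.9560
  x_2 = (0 - (0.6)·-1.9560 - (-3.7)·-0.8640) / (8.3) = -0.2438
  x_3 = (1 - (-4)·-1.9560 - (-1)·-0.2438) / (6) = -1.1780

(-1.9560, -0.2438, -1.1780)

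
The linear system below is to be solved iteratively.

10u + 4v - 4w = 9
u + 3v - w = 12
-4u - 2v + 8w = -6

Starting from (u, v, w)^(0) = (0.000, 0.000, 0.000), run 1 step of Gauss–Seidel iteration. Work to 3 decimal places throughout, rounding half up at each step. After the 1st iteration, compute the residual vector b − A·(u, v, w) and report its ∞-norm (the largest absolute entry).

Iteration 1:
  u = (9 - (4)·0.000 - (-4)·0.000) / (10) = 0.900
  v = (12 - (1)·0.900 - (-1)·0.000) / (3) = 3.700
  w = (-6 - (-4)·0.900 - (-2)·3.700) / (8) = 0.625
Residual b − A·x = (-12.300, 0.625, 0.000); ∞-norm = 12.300

12.300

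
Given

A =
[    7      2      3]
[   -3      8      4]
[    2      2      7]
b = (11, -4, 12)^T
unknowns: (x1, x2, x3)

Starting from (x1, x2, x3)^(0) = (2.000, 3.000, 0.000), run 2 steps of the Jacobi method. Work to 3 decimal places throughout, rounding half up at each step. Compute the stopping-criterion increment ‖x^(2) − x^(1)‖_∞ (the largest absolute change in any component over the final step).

Iteration 1:
  x1 = (11 - (2)·3.000 - (3)·0.000) / (7) = 0.714
  x2 = (-4 - (-3)·2.000 - (4)·0.000) / (8) = 0.250
  x3 = (12 - (2)·2.000 - (2)·3.000) / (7) = 0.286
Iteration 2:
  x1 = (11 - (2)·0.250 - (3)·0.286) / (7) = 1.377
  x2 = (-4 - (-3)·0.714 - (4)·0.286) / (8) = -0.375
  x3 = (12 - (2)·0.714 - (2)·0.250) / (7) = 1.439
Change: (0.663, -0.625, 1.153) → max |·| = 1.153

1.153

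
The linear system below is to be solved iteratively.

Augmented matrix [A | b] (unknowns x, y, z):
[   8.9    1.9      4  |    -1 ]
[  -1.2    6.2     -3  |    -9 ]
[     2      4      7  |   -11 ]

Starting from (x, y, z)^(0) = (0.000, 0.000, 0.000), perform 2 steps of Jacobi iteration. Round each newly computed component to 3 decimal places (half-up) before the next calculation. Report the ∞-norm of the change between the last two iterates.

Iteration 1:
  x = (-1 - (1.9)·0.000 - (4)·0.000) / (8.9) = -0.112
  y = (-9 - (-1.2)·0.000 - (-3)·0.000) / (6.2) = -1.452
  z = (-11 - (2)·0.000 - (4)·0.000) / (7) = -1.571
Iteration 2:
  x = (-1 - (1.9)·-1.452 - (4)·-1.571) / (8.9) = 0.904
  y = (-9 - (-1.2)·-0.112 - (-3)·-1.571) / (6.2) = -2.233
  z = (-11 - (2)·-0.112 - (4)·-1.452) / (7) = -0.710
Change: (1.016, -0.781, 0.861) → max |·| = 1.016

1.016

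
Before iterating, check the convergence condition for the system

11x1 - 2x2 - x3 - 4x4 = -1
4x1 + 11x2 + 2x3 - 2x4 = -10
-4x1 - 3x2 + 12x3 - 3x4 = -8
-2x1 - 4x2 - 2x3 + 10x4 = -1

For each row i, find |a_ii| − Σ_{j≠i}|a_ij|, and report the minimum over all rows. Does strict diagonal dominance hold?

row 1: |11| − (2+1+4) = 4
row 2: |11| − (4+2+2) = 3
row 3: |12| − (4+3+3) = 2
row 4: |10| − (2+4+2) = 2
minimum over rows = 2 → strictly diagonally dominant (convergence guaranteed)

2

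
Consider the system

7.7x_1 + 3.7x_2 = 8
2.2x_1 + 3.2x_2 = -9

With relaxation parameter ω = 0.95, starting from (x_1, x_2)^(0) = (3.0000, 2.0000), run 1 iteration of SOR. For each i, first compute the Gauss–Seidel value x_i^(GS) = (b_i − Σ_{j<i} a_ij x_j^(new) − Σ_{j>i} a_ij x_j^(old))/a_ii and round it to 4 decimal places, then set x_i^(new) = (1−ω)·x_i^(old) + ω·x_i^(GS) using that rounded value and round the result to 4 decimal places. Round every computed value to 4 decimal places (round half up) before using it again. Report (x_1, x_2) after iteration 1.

Iteration 1:
  x_1: GS value = (8 - (3.7)·2.0000) / (7.7) = 0.0779;  x_1 ← (1−ω)·3.0000 + ω·0.0779 = 0.2240
  x_2: GS value = (-9 - (2.2)·0.2240) / (3.2) = -2.9665;  x_2 ← (1−ω)·2.0000 + ω·-2.9665 = -2.7182

(0.2240, -2.7182)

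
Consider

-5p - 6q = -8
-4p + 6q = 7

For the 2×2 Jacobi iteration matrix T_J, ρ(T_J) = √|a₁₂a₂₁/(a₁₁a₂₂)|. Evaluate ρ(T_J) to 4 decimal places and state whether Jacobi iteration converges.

a₁₂a₂₁/(a₁₁a₂₂) = (-6)·(-4) / ((-5)·(6)) = -0.800000
ρ = √|-0.800000| = √0.800000 = 0.8944
ρ < 1, so Jacobi converges

0.8944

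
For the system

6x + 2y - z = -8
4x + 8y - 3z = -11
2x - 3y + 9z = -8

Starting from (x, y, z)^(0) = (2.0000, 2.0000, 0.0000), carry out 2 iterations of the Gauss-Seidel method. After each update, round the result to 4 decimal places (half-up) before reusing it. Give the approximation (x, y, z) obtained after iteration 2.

Iteration 1:
  x = (-8 - (2)·2.0000 - (-1)·0.0000) / (6) = -2.0000
  y = (-11 - (4)·-2.0000 - (-3)·0.0000) / (8) = -0.3750
  z = (-8 - (2)·-2.0000 - (-3)·-0.3750) / (9) = -0.5694
Iteration 2:
  x = (-8 - (2)·-0.3750 - (-1)·-0.5694) / (6) = -1.3032
  y = (-11 - (4)·-1.3032 - (-3)·-0.5694) / (8) = -0.9369
  z = (-8 - (2)·-1.3032 - (-3)·-0.9369) / (9) = -0.9116

(-1.3032, -0.9369, -0.9116)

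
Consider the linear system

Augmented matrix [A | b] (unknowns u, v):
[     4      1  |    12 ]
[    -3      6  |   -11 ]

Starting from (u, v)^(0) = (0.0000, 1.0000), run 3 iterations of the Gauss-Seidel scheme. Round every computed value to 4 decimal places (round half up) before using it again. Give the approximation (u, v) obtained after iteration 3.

(3.0690, -0.2988)

Iteration 1:
  u = (12 - (1)·1.0000) / (4) = 2.7500
  v = (-11 - (-3)·2.7500) / (6) = -0.4583
Iteration 2:
  u = (12 - (1)·-0.4583) / (4) = 3.1146
  v = (-11 - (-3)·3.1146) / (6) = -0.2760
Iteration 3:
  u = (12 - (1)·-0.2760) / (4) = 3.0690
  v = (-11 - (-3)·3.0690) / (6) = -0.2988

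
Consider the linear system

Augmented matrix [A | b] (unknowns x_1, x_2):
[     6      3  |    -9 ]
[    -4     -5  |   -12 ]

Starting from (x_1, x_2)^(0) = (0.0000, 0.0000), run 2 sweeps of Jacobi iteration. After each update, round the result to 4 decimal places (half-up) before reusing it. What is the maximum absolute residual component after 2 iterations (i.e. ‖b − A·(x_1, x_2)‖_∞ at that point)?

4.8000

Iteration 1:
  x_1 = (-9 - (3)·0.0000) / (6) = -1.5000
  x_2 = (-12 - (-4)·0.0000) / (-5) = 2.4000
Iteration 2:
  x_1 = (-9 - (3)·2.4000) / (6) = -2.7000
  x_2 = (-12 - (-4)·-1.5000) / (-5) = 3.6000
Residual b − A·x = (-3.6000, -4.8000); ∞-norm = 4.8000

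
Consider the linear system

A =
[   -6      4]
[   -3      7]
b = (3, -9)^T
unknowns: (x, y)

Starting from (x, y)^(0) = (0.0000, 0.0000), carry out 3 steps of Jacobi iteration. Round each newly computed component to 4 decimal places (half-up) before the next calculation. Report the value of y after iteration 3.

Iteration 1:
  x = (3 - (4)·0.0000) / (-6) = -0.5000
  y = (-9 - (-3)·0.0000) / (7) = -1.2857
Iteration 2:
  x = (3 - (4)·-1.2857) / (-6) = -1.3571
  y = (-9 - (-3)·-0.5000) / (7) = -1.5000
Iteration 3:
  x = (3 - (4)·-1.5000) / (-6) = -1.5000
  y = (-9 - (-3)·-1.3571) / (7) = -1.8673

-1.8673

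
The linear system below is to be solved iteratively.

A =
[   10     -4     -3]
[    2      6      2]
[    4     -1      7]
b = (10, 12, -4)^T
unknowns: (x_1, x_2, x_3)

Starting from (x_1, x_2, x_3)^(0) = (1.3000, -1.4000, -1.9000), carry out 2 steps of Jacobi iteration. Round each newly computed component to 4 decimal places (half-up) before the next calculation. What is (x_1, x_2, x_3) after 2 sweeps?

Iteration 1:
  x_1 = (10 - (-4)·-1.4000 - (-3)·-1.9000) / (10) = -0.1300
  x_2 = (12 - (2)·1.3000 - (2)·-1.9000) / (6) = 2.2000
  x_3 = (-4 - (4)·1.3000 - (-1)·-1.4000) / (7) = -1.5143
Iteration 2:
  x_1 = (10 - (-4)·2.2000 - (-3)·-1.5143) / (10) = 1.4257
  x_2 = (12 - (2)·-0.1300 - (2)·-1.5143) / (6) = 2.5481
  x_3 = (-4 - (4)·-0.1300 - (-1)·2.2000) / (7) = -0.1829

(1.4257, 2.5481, -0.1829)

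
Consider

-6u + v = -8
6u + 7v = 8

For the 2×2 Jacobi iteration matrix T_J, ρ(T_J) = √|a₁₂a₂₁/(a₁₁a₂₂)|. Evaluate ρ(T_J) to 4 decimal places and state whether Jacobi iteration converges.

a₁₂a₂₁/(a₁₁a₂₂) = (1)·(6) / ((-6)·(7)) = -0.142857
ρ = √|-0.142857| = √0.142857 = 0.3780
ρ < 1, so Jacobi converges

0.3780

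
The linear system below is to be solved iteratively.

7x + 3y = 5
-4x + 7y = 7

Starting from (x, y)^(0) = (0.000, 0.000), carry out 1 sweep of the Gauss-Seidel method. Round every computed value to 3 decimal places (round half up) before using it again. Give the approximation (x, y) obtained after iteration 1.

(0.714, 1.408)

Iteration 1:
  x = (5 - (3)·0.000) / (7) = 0.714
  y = (7 - (-4)·0.714) / (7) = 1.408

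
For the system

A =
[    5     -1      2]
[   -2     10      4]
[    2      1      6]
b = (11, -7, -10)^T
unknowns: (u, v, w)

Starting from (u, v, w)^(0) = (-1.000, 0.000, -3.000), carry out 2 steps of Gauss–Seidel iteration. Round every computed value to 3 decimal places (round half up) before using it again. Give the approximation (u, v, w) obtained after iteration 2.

Iteration 1:
  u = (11 - (-1)·0.000 - (2)·-3.000) / (5) = 3.400
  v = (-7 - (-2)·3.400 - (4)·-3.000) / (10) = 1.180
  w = (-10 - (2)·3.400 - (1)·1.180) / (6) = -2.997
Iteration 2:
  u = (11 - (-1)·1.180 - (2)·-2.997) / (5) = 3.635
  v = (-7 - (-2)·3.635 - (4)·-2.997) / (10) = 1.226
  w = (-10 - (2)·3.635 - (1)·1.226) / (6) = -3.083

(3.635, 1.226, -3.083)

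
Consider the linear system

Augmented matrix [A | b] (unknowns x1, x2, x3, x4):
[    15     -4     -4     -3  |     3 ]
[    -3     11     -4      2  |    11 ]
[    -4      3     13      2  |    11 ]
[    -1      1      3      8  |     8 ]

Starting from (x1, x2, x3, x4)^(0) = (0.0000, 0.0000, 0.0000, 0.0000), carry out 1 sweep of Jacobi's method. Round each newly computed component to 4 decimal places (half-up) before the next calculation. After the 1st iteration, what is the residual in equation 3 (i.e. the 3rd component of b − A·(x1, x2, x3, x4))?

-4.2006

Iteration 1:
  x1 = (3 - (-4)·0.0000 - (-4)·0.0000 - (-3)·0.0000) / (15) = 0.2000
  x2 = (11 - (-3)·0.0000 - (-4)·0.0000 - (2)·0.0000) / (11) = 1.0000
  x3 = (11 - (-4)·0.0000 - (3)·0.0000 - (2)·0.0000) / (13) = 0.8462
  x4 = (8 - (-1)·0.0000 - (1)·0.0000 - (3)·0.0000) / (8) = 1.0000
Residual b − A·x = (10.3848, 1.9848, -4.2006, -3.3386)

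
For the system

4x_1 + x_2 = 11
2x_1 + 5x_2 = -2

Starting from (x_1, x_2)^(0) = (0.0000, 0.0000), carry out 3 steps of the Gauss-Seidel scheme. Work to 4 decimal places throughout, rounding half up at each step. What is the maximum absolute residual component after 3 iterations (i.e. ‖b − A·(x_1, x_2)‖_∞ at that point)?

Iteration 1:
  x_1 = (11 - (1)·0.0000) / (4) = 2.7500
  x_2 = (-2 - (2)·2.7500) / (5) = -1.5000
Iteration 2:
  x_1 = (11 - (1)·-1.5000) / (4) = 3.1250
  x_2 = (-2 - (2)·3.1250) / (5) = -1.6500
Iteration 3:
  x_1 = (11 - (1)·-1.6500) / (4) = 3.1625
  x_2 = (-2 - (2)·3.1625) / (5) = -1.6650
Residual b − A·x = (0.0150, 0.0000); ∞-norm = 0.0150

0.0150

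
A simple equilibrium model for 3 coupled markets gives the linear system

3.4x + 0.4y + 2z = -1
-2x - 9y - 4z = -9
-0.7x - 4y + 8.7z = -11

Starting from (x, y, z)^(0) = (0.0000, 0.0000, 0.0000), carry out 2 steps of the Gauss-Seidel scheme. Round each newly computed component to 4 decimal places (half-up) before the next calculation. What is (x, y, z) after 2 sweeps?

(0.0501, 1.3436, -0.6426)

Iteration 1:
  x = (-1 - (0.4)·0.0000 - (2)·0.0000) / (3.4) = -0.2941
  y = (-9 - (-2)·-0.2941 - (-4)·0.0000) / (-9) = 1.0654
  z = (-11 - (-0.7)·-0.2941 - (-4)·1.0654) / (8.7) = -0.7982
Iteration 2:
  x = (-1 - (0.4)·1.0654 - (2)·-0.7982) / (3.4) = 0.0501
  y = (-9 - (-2)·0.0501 - (-4)·-0.7982) / (-9) = 1.3436
  z = (-11 - (-0.7)·0.0501 - (-4)·1.3436) / (8.7) = -0.6426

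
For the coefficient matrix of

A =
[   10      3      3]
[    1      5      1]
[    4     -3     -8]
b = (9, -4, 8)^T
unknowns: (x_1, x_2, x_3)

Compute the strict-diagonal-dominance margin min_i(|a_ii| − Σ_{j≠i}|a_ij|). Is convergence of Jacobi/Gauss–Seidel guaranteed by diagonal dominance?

row 1: |10| − (3+3) = 4
row 2: |5| − (1+1) = 3
row 3: |-8| − (4+3) = 1
minimum over rows = 1 → strictly diagonally dominant (convergence guaranteed)

1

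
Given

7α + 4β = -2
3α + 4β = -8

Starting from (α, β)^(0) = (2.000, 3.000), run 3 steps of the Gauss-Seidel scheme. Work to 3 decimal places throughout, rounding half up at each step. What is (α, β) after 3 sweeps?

(0.857, -2.643)

Iteration 1:
  α = (-2 - (4)·3.000) / (7) = -2.000
  β = (-8 - (3)·-2.000) / (4) = -0.500
Iteration 2:
  α = (-2 - (4)·-0.500) / (7) = 0.000
  β = (-8 - (3)·0.000) / (4) = -2.000
Iteration 3:
  α = (-2 - (4)·-2.000) / (7) = 0.857
  β = (-8 - (3)·0.857) / (4) = -2.643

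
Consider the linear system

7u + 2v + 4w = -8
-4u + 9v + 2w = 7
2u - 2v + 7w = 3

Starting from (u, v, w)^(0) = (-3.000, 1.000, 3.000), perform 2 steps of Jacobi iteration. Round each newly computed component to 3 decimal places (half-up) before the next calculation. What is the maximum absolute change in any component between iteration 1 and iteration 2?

Iteration 1:
  u = (-8 - (2)·1.000 - (4)·3.000) / (7) = -3.143
  v = (7 - (-4)·-3.000 - (2)·3.000) / (9) = -1.222
  w = (3 - (2)·-3.000 - (-2)·1.000) / (7) = 1.571
Iteration 2:
  u = (-8 - (2)·-1.222 - (4)·1.571) / (7) = -1.691
  v = (7 - (-4)·-3.143 - (2)·1.571) / (9) = -0.968
  w = (3 - (2)·-3.143 - (-2)·-1.222) / (7) = 0.977
Change: (1.452, 0.254, -0.594) → max |·| = 1.452

1.452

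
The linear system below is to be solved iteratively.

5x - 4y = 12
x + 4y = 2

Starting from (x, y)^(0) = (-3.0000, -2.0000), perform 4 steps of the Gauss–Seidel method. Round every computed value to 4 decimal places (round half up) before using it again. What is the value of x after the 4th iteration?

Iteration 1:
  x = (12 - (-4)·-2.0000) / (5) = 0.8000
  y = (2 - (1)·0.8000) / (4) = 0.3000
Iteration 2:
  x = (12 - (-4)·0.3000) / (5) = 2.6400
  y = (2 - (1)·2.6400) / (4) = -0.1600
Iteration 3:
  x = (12 - (-4)·-0.1600) / (5) = 2.2720
  y = (2 - (1)·2.2720) / (4) = -0.0680
Iteration 4:
  x = (12 - (-4)·-0.0680) / (5) = 2.3456
  y = (2 - (1)·2.3456) / (4) = -0.0864

2.3456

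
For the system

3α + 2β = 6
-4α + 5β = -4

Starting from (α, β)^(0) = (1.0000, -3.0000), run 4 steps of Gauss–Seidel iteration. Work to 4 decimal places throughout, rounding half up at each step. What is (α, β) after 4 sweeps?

(1.2960, 0.2368)

Iteration 1:
  α = (6 - (2)·-3.0000) / (3) = 4.0000
  β = (-4 - (-4)·4.0000) / (5) = 2.4000
Iteration 2:
  α = (6 - (2)·2.4000) / (3) = 0.4000
  β = (-4 - (-4)·0.4000) / (5) = -0.4800
Iteration 3:
  α = (6 - (2)·-0.4800) / (3) = 2.3200
  β = (-4 - (-4)·2.3200) / (5) = 1.0560
Iteration 4:
  α = (6 - (2)·1.0560) / (3) = 1.2960
  β = (-4 - (-4)·1.2960) / (5) = 0.2368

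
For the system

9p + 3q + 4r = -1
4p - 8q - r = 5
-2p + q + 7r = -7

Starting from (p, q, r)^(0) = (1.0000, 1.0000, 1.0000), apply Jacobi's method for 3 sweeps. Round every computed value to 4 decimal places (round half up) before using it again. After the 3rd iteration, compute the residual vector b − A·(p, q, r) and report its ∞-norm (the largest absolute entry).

3.8252

Iteration 1:
  p = (-1 - (3)·1.0000 - (4)·1.0000) / (9) = -0.8889
  q = (5 - (4)·1.0000 - (-1)·1.0000) / (-8) = -0.2500
  r = (-7 - (-2)·1.0000 - (1)·1.0000) / (7) = -0.8571
Iteration 2:
  p = (-1 - (3)·-0.2500 - (4)·-0.8571) / (9) = 0.3532
  q = (5 - (4)·-0.8889 - (-1)·-0.8571) / (-8) = -0.9623
  r = (-7 - (-2)·-0.8889 - (1)·-0.2500) / (7) = -1.2183
Iteration 3:
  p = (-1 - (3)·-0.9623 - (4)·-1.2183) / (9) = 0.7511
  q = (5 - (4)·0.3532 - (-1)·-1.2183) / (-8) = -0.2961
  r = (-7 - (-2)·0.3532 - (1)·-0.9623) / (7) = -0.7616
Residual b − A·x = (-3.8252, -1.1348, 0.1295); ∞-norm = 3.8252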